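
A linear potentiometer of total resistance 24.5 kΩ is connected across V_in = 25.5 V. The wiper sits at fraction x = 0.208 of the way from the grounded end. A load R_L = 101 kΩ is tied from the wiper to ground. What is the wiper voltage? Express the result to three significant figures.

V_out ≈ 5.10 V

Lower segment x·R_p = 5.096 kΩ; upper segment (1−x)·R_p = 19.40 kΩ.
R_L loads the lower segment: effective lower R = 4.851 kΩ.
Loaded-divider output: V_out = 25.5 × 0.2000 = 5.100 V.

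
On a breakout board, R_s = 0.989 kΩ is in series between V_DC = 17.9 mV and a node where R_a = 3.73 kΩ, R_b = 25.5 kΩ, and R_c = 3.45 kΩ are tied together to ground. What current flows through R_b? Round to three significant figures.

Combine the parallel branches: R_p = (1/3.73 + 1/25.5 + 1/3.45)⁻¹ = 1.675 kΩ.
V_A by voltage divider: V_A = 17.9 × 1.675/(0.989 + 1.675) = 11.25 mV.
I(R_b) = V_A / R_b = 11.25/25.5 = 0.4413 µA.

I ≈ 0.441 µA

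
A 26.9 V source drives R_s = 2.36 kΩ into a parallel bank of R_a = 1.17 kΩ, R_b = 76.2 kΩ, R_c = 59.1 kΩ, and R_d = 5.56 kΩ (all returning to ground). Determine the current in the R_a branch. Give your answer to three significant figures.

Combine the parallel branches: R_p = (1/1.17 + 1/76.2 + 1/59.1 + 1/5.56)⁻¹ = 0.9393 kΩ.
Node voltage V_A = V_CC · R_p/(R_s + R_p) = 26.9 × 0.2847 = 7.658 V.
I(R_a) = V_A / R_a = 7.658/1.17 = 6.546 mA.

I ≈ 6.55 mA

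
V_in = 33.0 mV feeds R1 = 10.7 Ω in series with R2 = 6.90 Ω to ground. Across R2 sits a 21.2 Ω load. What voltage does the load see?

R2 ‖ R_L = (6.90 × 21.2)/(6.90 + 21.2) = 5.206 Ω.
Voltage divider with the loaded lower leg: V_out = 33.0 × 5.206/(10.7 + 5.206) = 33.0 × 0.3273 = 10.80 mV.

V_out ≈ 10.8 mV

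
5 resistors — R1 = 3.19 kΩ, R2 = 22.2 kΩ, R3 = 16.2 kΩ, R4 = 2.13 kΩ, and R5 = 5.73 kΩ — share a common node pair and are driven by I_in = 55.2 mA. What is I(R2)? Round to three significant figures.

I ≈ 2.34 mA

ΣG = 1/3.19 + 1/22.2 + 1/16.2 + 1/2.13 + 1/5.73 = 1.064.
Current divider: I(R2) = I_in · G_k/ΣG = 55.2 × (0.04505/1.064) = 55.2 × 0.04233 = 2.336 mA.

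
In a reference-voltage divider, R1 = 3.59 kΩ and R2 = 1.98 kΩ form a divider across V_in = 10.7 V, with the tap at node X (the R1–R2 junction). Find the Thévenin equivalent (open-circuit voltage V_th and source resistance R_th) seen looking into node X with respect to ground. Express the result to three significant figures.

With X open, the divider is unloaded: V_th = 10.7 × 1.98/5.570 = 3.804 V.
With V_in suppressed (replaced by a short), R_th = R1 ‖ R2 = (3.590 × 1.98)/(3.590 + 1.98) = 1.276 kΩ.

V_th ≈ 3.80 V, R_th ≈ 1.28 kΩ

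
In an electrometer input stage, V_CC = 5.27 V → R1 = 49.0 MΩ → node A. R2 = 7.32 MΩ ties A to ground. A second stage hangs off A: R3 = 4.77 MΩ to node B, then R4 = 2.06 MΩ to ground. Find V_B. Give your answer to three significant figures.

V_B ≈ 0.107 V

The second stage (R3 + R4 = 6.830 MΩ) loads node A in parallel with R2.
Effective lower resistance at A: R2 ‖ 6.830 = 3.533 MΩ.
First divider: V_A = V_CC · 3.533/(49.0 + 3.533) = 0.3544 V.
V_B = V_A × 0.3016 = 0.1069 V.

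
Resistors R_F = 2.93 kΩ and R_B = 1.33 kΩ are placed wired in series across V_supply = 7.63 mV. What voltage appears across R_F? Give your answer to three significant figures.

V ≈ 5.25 mV

ΣR = 2.93 + 1.33 = 4.260 kΩ.
By the voltage-divider rule, V = 7.63 × 2.930/4.260 = 5.248 mV.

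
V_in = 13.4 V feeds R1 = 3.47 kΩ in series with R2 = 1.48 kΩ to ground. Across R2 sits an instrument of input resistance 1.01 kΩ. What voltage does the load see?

First combine the lower leg with the load: R2 ‖ R_L = 0.6003 kΩ.
Now apply the divider: V_out = 13.4 × 0.1475 = 1.976 V.

V_out ≈ 1.98 V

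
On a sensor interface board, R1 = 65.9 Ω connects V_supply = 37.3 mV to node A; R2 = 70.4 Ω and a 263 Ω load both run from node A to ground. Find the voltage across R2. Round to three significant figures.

First combine the lower leg with the load: R2 ‖ R_L = 55.53 Ω.
Voltage divider with the loaded lower leg: V_out = 37.3 × 55.53/(65.9 + 55.53) = 37.3 × 0.4573 = 17.06 mV.
(Unloaded it would be 19.3 mV; the load pulls it down.)

V_out ≈ 17.1 mV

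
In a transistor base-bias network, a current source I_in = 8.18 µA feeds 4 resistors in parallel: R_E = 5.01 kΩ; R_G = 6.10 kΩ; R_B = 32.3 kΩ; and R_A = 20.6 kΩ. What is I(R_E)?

Total conductance ΣG = 1/5.01 + 1/6.10 + 1/32.3 + 1/20.6 = 0.4430 (units of 1/kΩ).
By the current-divider rule, I = I_in · G_k/ΣG = 8.18 × 0.4505 = 3.685 µA.

I ≈ 3.69 µA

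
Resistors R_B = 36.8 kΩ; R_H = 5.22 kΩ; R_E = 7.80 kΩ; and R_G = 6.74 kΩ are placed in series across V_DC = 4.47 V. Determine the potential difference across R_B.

V ≈ 2.91 V

Series total: ΣR = 36.8 + 5.22 + 7.80 + 6.74 = 56.56 kΩ.
V = V_DC · R/ΣR = 4.47 × 0.6506 = 2.908 V.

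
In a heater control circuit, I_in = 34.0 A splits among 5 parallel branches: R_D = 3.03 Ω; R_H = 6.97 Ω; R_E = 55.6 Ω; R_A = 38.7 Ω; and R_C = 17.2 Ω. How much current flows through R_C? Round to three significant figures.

I ≈ 3.44 A

Total conductance ΣG = 1/3.03 + 1/6.97 + 1/55.6 + 1/38.7 + 1/17.2 = 0.5755 (units of 1/Ω).
R_C takes the fraction G_k/ΣG = 0.05814/0.5755 = 0.1010, so I = 34.0 × 0.1010 = 3.435 A.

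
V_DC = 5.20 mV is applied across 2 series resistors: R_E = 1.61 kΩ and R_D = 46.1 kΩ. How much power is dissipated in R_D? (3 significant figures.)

ΣR = 47.71 kΩ → I = 5.20/47.71 = 0.1090 µA.
V(R_D) = I·R = 5.025 mV; P = V·I = 5.025 × 0.1090 = 0.5476 nW.

P ≈ 0.548 nW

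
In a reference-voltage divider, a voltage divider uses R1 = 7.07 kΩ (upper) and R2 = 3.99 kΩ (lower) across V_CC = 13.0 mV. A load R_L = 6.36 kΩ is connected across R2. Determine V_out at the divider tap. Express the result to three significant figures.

V_out ≈ 3.35 mV

First combine the lower leg with the load: R2 ‖ R_L = 2.452 kΩ.
Now apply the divider: V_out = 13.0 × 0.2575 = 3.347 mV.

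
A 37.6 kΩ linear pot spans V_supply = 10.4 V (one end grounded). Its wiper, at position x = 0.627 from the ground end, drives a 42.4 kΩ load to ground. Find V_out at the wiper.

Split the track: R_lower = x·R_p = 23.58 kΩ, R_upper = (1−x)·R_p = 14.02 kΩ.
R_L loads the lower segment: effective lower R = 15.15 kΩ.
V_out = 10.4 × 15.15/(14.02 + 15.15) = 5.401 V.

V_out ≈ 5.40 V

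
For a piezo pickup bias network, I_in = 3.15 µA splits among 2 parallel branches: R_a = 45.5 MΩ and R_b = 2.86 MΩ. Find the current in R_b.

For two parallel branches, I_k = I_in · (other R)/(sum of R).
So I = 3.15 × 45.5/48.36 = 2.964 µA.

I ≈ 2.96 µA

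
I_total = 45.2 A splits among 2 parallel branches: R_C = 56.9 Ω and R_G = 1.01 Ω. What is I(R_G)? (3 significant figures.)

Two-branch current divider: I_k = I_total · R_other/(R_1 + R_2).
So I = 45.2 × 56.9/57.91 = 44.41 A.

I ≈ 44.4 A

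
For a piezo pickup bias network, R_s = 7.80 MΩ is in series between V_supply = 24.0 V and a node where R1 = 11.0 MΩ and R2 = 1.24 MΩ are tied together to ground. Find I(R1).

I ≈ 0.273 µA

Equivalent of the parallel group: R_p = 1.114 MΩ.
V_A by voltage divider: V_A = 24.0 × 1.114/(7.80 + 1.114) = 3.000 V.
Branch current I = V_A/R1 = 3.000/11.0 = 0.2727 µA.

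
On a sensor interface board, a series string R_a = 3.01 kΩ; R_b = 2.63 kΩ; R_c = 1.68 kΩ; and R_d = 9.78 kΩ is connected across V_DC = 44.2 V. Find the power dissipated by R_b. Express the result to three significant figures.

P ≈ 17.6 mW

ΣR = 17.10 kΩ → I = 44.2/17.10 = 2.585 mA.
P = I²R = 6.681 × 2.63 = 17.57 mW.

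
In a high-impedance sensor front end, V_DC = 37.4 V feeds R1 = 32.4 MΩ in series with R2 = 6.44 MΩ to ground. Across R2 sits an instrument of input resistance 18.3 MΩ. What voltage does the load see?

V_out ≈ 4.79 V

R2 ‖ R_L = (6.44 × 18.3)/(6.44 + 18.3) = 4.764 MΩ.
Voltage divider with the loaded lower leg: V_out = 37.4 × 4.764/(32.4 + 4.764) = 37.4 × 0.1282 = 4.794 V.
(Unloaded it would be 6.20 V; the load pulls it down.)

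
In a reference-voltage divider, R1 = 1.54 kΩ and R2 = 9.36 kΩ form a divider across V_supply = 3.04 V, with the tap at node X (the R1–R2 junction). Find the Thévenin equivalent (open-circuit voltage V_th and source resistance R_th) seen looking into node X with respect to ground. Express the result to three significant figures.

Open-circuit (no load on X): V_th = V_supply · R2/(R1 + R2) = 3.04 × 9.36/(1.540 + 9.36) = 2.610 V.
Zeroing V_supply shorts the top of R1 to ground, so R_th = R1 ‖ R2 = 1.322 kΩ.

V_th ≈ 2.61 V, R_th ≈ 1.32 kΩ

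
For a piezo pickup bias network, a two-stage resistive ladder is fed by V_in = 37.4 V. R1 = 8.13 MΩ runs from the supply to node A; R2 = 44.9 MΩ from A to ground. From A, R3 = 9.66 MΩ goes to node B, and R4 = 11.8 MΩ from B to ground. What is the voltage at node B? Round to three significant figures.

Node A sees R2 in parallel with the series input of stage 2, R3 + R4 = 21.46 MΩ.
R2 ‖ (R3+R4) = 14.52 MΩ.
V_A = 37.4 × 14.52/(8.13 + 14.52) = 23.98 V.
V_B = V_A × 0.5499 = 13.18 V.

V_B ≈ 13.2 V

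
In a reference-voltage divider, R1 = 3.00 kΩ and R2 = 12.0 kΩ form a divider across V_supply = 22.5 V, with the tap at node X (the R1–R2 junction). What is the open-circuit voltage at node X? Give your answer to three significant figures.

V_th ≈ 18.0 V

With X open, the divider is unloaded: V_th = 22.5 × 12.0/15.00 = 18.00 V.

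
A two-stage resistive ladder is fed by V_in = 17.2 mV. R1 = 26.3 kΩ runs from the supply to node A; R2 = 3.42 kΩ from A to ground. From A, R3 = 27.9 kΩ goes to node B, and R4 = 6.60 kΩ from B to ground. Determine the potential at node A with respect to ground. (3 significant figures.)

The second stage (R3 + R4 = 34.50 kΩ) loads node A in parallel with R2.
R2 ‖ (R3+R4) = 3.112 kΩ.
So V_A = 17.2 × 0.1058 = 1.820 mV.

V_A ≈ 1.82 mV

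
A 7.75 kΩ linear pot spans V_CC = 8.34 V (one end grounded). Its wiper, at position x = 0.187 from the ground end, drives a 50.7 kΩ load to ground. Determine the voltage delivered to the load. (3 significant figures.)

Lower segment x·R_p = 1.449 kΩ; upper segment (1−x)·R_p = 6.301 kΩ.
(x·R_p) ‖ R_L = 1.409 kΩ.
Then V_out = V_CC · 1.409/(6.301 + 1.409) = 1.524 V.

V_out ≈ 1.52 V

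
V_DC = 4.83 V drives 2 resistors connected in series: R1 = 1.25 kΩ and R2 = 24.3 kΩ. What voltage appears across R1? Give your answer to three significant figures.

ΣR = 1.25 + 24.3 = 25.55 kΩ.
Voltage divider: V = V_DC · (1.250 / 25.55) = 4.83 × 0.04892 = 0.2363 V.

V ≈ 0.236 V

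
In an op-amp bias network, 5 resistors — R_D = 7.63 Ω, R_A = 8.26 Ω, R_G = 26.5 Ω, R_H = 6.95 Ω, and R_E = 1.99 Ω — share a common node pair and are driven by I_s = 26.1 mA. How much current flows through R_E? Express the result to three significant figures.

I ≈ 14.0 mA

Conductances: ΣG = 1/7.63 + 1/8.26 + 1/26.5 + 1/6.95 + 1/1.99 = 0.9363 (1/Ω).
Current divider: I(R_E) = I_s · G_k/ΣG = 26.1 × (0.5025/0.9363) = 26.1 × 0.5367 = 14.01 mA.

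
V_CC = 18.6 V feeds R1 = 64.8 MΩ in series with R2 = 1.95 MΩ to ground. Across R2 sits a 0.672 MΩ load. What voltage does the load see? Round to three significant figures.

The load sits in parallel with R2, giving an effective lower resistance R2' = R2·R_L/(R2+R_L) = 0.4998 MΩ.
Then V_out = V_CC · R2'/(R1 + R2') = 18.6 × 0.4998/65.30 = 0.1424 V.

V_out ≈ 0.142 V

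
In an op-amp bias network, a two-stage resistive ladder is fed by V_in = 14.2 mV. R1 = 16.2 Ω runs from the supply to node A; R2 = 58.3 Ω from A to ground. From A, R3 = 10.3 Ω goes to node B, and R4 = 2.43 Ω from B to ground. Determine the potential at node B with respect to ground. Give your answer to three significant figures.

The second stage (R3 + R4 = 12.73 Ω) loads node A in parallel with R2.
Effective lower resistance at A: R2 ‖ 12.73 = 10.45 Ω.
V_A = 14.2 × 10.45/(16.2 + 10.45) = 5.568 mV.
V_B = V_A × 0.1909 = 1.063 mV.

V_B ≈ 1.06 mV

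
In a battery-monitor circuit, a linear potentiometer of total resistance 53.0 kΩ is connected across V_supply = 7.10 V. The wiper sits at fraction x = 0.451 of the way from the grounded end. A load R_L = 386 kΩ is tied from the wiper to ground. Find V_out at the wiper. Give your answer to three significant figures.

V_out ≈ 3.10 V

Lower segment x·R_p = 23.90 kΩ; upper segment (1−x)·R_p = 29.10 kΩ.
(x·R_p) ‖ R_L = 22.51 kΩ.
Loaded-divider output: V_out = 7.10 × 0.4362 = 3.097 V.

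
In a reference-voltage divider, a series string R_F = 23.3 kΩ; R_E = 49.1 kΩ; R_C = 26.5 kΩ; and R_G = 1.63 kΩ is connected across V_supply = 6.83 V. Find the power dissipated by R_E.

ΣR = 100.5 kΩ → I = 6.83/100.5 = 0.06794 mA.
V(R_E) = I·R = 3.336 V; P = V·I = 3.336 × 0.06794 = 0.2266 mW.

P ≈ 0.227 mW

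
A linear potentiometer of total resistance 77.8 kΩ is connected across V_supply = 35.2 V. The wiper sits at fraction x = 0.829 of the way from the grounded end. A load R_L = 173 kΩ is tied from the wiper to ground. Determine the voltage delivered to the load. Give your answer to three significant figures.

V_out ≈ 27.4 V

Lower segment x·R_p = 64.50 kΩ; upper segment (1−x)·R_p = 13.30 kΩ.
Lower segment in parallel with the load: 64.50 ‖ 173 = 46.98 kΩ.
Loaded-divider output: V_out = 35.2 × 0.7793 = 27.43 V.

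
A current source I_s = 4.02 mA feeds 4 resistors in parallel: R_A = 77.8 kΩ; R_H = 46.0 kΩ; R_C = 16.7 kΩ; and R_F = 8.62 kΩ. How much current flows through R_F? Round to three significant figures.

ΣG = 1/77.8 + 1/46.0 + 1/16.7 + 1/8.62 = 0.2105.
R_F takes the fraction G_k/ΣG = 0.1160/0.2105 = 0.5512, so I = 4.02 × 0.5512 = 2.216 mA.

I ≈ 2.22 mA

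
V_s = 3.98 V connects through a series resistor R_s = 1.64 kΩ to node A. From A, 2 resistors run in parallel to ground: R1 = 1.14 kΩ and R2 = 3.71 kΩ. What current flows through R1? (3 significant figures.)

Combine the parallel branches: R_p = (1/1.14 + 1/3.71)⁻¹ = 0.8720 kΩ.
V_A = 3.98 × 0.8720/2.512 = 1.382 V.
I(R1) = V_A / R1 = 1.382/1.14 = 1.212 mA.

I ≈ 1.21 mA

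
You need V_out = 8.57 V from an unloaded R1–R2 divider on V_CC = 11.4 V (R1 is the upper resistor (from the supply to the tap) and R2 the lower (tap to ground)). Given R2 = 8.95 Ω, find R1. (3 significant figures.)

Required fraction k = V_out/V_CC = 0.7518.
R1 = R2·(1/k − 1) = 8.95 × 0.3302 = 2.955 Ω.

R1 ≈ 2.96 Ω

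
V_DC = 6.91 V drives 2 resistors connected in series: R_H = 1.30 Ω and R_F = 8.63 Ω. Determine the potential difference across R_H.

Total series resistance ΣR = 1.30 + 8.63 = 9.930 Ω.
V = V_DC · R/ΣR = 6.91 × 0.1309 = 0.9046 V.

V ≈ 0.905 V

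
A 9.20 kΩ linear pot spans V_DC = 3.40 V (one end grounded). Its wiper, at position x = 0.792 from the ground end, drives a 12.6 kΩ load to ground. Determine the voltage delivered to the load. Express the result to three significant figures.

V_out ≈ 2.40 V

Lower segment x·R_p = 7.286 kΩ; upper segment (1−x)·R_p = 1.914 kΩ.
(x·R_p) ‖ R_L = 4.617 kΩ.
V_out = 3.40 × 4.617/(1.914 + 4.617) = 2.404 V.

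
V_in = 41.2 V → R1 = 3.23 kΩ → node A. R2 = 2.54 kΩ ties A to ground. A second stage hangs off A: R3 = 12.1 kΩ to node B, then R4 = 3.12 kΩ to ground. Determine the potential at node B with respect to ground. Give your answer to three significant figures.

Looking into the second stage from A: R3 + R4 = 15.22 kΩ appears in parallel with R2.
R2 ‖ (R3+R4) = 2.177 kΩ.
V_A = 41.2 × 2.177/(3.23 + 2.177) = 16.59 V.
Stage 2 is unloaded, so V_B = V_A · R4/(R3+R4) = 16.59 × 3.12/15.22 = 3.400 V.

V_B ≈ 3.40 V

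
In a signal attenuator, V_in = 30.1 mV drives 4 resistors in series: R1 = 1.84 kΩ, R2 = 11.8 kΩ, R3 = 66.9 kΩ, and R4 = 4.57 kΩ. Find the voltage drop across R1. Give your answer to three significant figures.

V ≈ 0.651 mV

Total series resistance ΣR = 1.84 + 11.8 + 66.9 + 4.57 = 85.11 kΩ.
V = V_in · R/ΣR = 30.1 × 0.02162 = 0.6507 mV.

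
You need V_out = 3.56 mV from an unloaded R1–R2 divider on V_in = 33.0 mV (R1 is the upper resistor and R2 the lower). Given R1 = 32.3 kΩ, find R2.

V_out/V_in = R2/(R1+R2) = 0.1079.
Rearranging, R2 = R1·k/(1−k) = 32.3 × 0.1209 = 3.906 kΩ.

R2 ≈ 3.91 kΩ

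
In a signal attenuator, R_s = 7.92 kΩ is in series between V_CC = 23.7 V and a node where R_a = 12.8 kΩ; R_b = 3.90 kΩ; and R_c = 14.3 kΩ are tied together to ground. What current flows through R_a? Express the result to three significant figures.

Combine the parallel branches: R_p = (1/12.8 + 1/3.90 + 1/14.3)⁻¹ = 2.472 kΩ.
Node voltage V_A = V_CC · R_p/(R_s + R_p) = 23.7 × 0.2379 = 5.638 V.
Branch current I = V_A/R_a = 5.638/12.8 = 0.4405 mA.

I ≈ 0.440 mA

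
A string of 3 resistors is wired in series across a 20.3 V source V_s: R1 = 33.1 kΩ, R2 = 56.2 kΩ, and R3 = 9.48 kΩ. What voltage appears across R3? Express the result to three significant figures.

V ≈ 1.95 V

Total series resistance ΣR = 33.1 + 56.2 + 9.48 = 98.78 kΩ.
By the voltage-divider rule, V = 20.3 × 9.480/98.78 = 1.948 V.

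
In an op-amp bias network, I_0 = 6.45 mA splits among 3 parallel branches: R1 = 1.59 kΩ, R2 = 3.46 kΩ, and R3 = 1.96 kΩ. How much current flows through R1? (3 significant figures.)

I ≈ 2.84 mA

ΣG = 1/1.59 + 1/3.46 + 1/1.96 = 1.428.
R1 takes the fraction G_k/ΣG = 0.6289/1.428 = 0.4404, so I = 6.45 × 0.4404 = 2.840 mA.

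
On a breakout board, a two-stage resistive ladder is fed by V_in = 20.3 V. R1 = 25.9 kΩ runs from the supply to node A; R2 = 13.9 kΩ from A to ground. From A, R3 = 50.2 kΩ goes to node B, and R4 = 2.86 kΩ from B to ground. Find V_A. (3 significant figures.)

V_A ≈ 6.06 V

Looking into the second stage from A: R3 + R4 = 53.06 kΩ appears in parallel with R2.
R2 ‖ (R3+R4) = 11.01 kΩ.
First divider: V_A = V_in · 11.01/(25.9 + 11.01) = 6.057 V.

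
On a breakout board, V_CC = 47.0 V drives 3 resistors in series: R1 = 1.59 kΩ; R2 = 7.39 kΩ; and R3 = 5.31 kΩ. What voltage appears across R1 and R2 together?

V ≈ 29.5 V

Series total: ΣR = 1.59 + 7.39 + 5.31 = 14.29 kΩ.
R_{R1..R2} = 1.59 + 7.39 = 8.980 kΩ.
By the voltage-divider rule, V = 47.0 × 8.980/14.29 = 29.54 V.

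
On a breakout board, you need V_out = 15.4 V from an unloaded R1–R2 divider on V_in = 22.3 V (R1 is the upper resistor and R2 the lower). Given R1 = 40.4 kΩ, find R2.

R2 ≈ 90.2 kΩ

Required fraction k = V_out/V_in = 0.6906.
So R2 = R1 · V_out/(V_in − V_out) = 40.4 × 15.4/(22.3 − 15.4) = 40.4 × 2.232 = 90.17 kΩ.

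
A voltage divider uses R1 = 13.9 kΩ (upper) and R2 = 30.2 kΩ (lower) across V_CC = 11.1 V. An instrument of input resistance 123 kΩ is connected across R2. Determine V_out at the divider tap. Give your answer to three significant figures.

V_out ≈ 7.06 V

The load sits in parallel with R2, giving an effective lower resistance R2' = R2·R_L/(R2+R_L) = 24.25 kΩ.
Now apply the divider: V_out = 11.1 × 0.6356 = 7.055 V.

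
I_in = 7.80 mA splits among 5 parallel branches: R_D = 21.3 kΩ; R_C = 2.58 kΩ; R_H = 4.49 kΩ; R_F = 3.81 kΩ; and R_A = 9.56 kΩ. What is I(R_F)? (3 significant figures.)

Conductances: ΣG = 1/21.3 + 1/2.58 + 1/4.49 + 1/3.81 + 1/9.56 = 1.024 (1/kΩ).
By the current-divider rule, I = I_in · G_k/ΣG = 7.80 × 0.2562 = 1.999 mA.

I ≈ 2.00 mA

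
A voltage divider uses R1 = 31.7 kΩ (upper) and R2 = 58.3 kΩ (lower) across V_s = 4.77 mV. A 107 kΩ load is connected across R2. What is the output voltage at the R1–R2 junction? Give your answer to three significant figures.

V_out ≈ 2.59 mV

The load sits in parallel with R2, giving an effective lower resistance R2' = R2·R_L/(R2+R_L) = 37.74 kΩ.
Now apply the divider: V_out = 4.77 × 0.5435 = 2.592 mV.
(Unloaded it would be 3.09 mV; the load pulls it down.)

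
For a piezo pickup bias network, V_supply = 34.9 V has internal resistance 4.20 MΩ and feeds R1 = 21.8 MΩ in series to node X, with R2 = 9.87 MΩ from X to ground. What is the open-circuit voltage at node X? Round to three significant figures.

R1' = 4.20 + 21.8 = 26.00 MΩ (source resistance + R1).
Open-circuit (no load on X): V_th = V_supply · R2/(R1' + R2) = 34.9 × 9.87/(26.00 + 9.87) = 9.603 V.

V_th ≈ 9.60 V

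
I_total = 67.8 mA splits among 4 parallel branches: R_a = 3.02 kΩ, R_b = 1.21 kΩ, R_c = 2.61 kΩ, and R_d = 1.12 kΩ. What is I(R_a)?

I ≈ 9.23 mA

Conductances: ΣG = 1/3.02 + 1/1.21 + 1/2.61 + 1/1.12 = 2.434 (1/kΩ).
R_a takes the fraction G_k/ΣG = 0.3311/2.434 = 0.1361, so I = 67.8 × 0.1361 = 9.225 mA.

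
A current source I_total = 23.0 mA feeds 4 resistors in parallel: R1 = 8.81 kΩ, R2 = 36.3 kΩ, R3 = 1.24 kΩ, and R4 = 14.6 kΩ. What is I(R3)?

I ≈ 18.3 mA

ΣG = 1/8.81 + 1/36.3 + 1/1.24 + 1/14.6 = 1.016.
By the current-divider rule, I = I_total · G_k/ΣG = 23.0 × 0.7938 = 18.26 mA.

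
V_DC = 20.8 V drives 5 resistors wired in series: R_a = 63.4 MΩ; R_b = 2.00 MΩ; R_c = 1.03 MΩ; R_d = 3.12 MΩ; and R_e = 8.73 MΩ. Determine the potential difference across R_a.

Total series resistance ΣR = 63.4 + 2.00 + 1.03 + 3.12 + 8.73 = 78.28 MΩ.
By the voltage-divider rule, V = 20.8 × 63.40/78.28 = 16.85 V.

V ≈ 16.8 V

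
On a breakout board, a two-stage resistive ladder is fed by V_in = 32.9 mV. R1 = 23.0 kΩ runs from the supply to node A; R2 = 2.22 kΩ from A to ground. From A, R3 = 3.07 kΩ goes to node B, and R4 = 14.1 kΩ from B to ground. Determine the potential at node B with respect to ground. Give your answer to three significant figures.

Node A sees R2 in parallel with the series input of stage 2, R3 + R4 = 17.17 kΩ.
R2 ‖ (R3+R4) = 1.966 kΩ.
V_A = 32.9 × 1.966/(23.0 + 1.966) = 2.591 mV.
V_B = V_A × 0.8212 = 2.127 mV.

V_B ≈ 2.13 mV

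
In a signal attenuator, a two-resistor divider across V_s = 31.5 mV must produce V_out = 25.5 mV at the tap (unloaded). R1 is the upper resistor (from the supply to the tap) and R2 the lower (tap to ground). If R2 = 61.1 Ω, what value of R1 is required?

R1 ≈ 14.4 Ω

V_out/V_s = R2/(R1+R2) = 0.8095.
Rearranging, R1 = R2·(1−k)/k = 61.1 × 0.2353 = 14.38 Ω.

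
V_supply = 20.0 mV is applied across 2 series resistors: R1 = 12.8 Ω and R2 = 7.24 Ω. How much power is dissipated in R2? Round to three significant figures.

P ≈ 7.21 µW

Series current I = V_supply/ΣR = 20.0/20.04 = 0.9980 mA.
V(R2) = I·R = 7.226 mV; P = V·I = 7.226 × 0.9980 = 7.211 µW.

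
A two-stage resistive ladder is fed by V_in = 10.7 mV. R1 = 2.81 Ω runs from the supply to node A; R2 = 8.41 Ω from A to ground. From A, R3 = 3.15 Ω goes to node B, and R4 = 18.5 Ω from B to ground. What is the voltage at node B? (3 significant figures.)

Looking into the second stage from A: R3 + R4 = 21.65 Ω appears in parallel with R2.
R2 ‖ (R3+R4) = 6.057 Ω.
First divider: V_A = V_in · 6.057/(2.81 + 6.057) = 7.309 mV.
Stage 2 is unloaded, so V_B = V_A · R4/(R3+R4) = 7.309 × 18.5/21.65 = 6.246 mV.

V_B ≈ 6.25 mV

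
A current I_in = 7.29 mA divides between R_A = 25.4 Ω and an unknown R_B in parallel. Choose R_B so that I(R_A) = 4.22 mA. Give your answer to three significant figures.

R_B ≈ 34.9 Ω

In a two-way split, I_A/I_in = R_B/(R_A + R_B).
4.22/7.29 = R_B/(R_A + R_B) → R_B = R_A · (0.5789)/(1 − 0.5789) = 25.4 × 1.375 = 34.91 Ω.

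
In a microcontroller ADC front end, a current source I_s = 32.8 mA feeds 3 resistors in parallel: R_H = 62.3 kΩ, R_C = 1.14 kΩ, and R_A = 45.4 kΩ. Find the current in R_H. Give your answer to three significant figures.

Conductances: ΣG = 1/62.3 + 1/1.14 + 1/45.4 = 0.9153 (1/kΩ).
R_H takes the fraction G_k/ΣG = 0.01605/0.9153 = 0.01754, so I = 32.8 × 0.01754 = 0.5752 mA.

I ≈ 0.575 mA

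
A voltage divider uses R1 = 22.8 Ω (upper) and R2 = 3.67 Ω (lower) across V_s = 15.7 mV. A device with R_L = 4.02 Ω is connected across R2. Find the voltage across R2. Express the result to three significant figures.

R2 ‖ R_L = (3.67 × 4.02)/(3.67 + 4.02) = 1.919 Ω.
Now apply the divider: V_out = 15.7 × 0.07761 = 1.219 mV.
(Unloaded it would be 2.18 mV; the load pulls it down.)

V_out ≈ 1.22 mV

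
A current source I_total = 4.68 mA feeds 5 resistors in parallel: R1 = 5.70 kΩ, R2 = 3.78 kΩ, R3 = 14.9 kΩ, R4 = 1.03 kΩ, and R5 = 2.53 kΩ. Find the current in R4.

Conductances: ΣG = 1/5.70 + 1/3.78 + 1/14.9 + 1/1.03 + 1/2.53 = 1.873 (1/kΩ).
Current divider: I(R4) = I_total · G_k/ΣG = 4.68 × (0.9709/1.873) = 4.68 × 0.5183 = 2.426 mA.

I ≈ 2.43 mA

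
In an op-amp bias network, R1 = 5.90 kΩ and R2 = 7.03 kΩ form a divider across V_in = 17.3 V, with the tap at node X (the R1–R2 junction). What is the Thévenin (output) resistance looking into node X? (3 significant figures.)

Looking into X with the source shorted: R_th = R1·R2/(R1+R2) = 5.900 × 7.03/12.93 = 3.208 kΩ.

R_th ≈ 3.21 kΩ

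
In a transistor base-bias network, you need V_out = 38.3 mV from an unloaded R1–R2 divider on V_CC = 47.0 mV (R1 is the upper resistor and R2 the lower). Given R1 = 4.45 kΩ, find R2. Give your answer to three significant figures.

The divider ratio is R2/(R1+R2) = 38.3/47.0 = 0.8149.
R2 = R1 · 0.8149/(1 − 0.8149) = 19.59 kΩ.

R2 ≈ 19.6 kΩ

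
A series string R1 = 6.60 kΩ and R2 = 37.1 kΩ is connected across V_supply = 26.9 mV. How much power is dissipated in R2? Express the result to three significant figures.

P ≈ 14.1 nW

ΣR = 43.70 kΩ → I = 26.9/43.70 = 0.6156 µA.
P(R2) = I²·R2 = (0.6156)² × 37.1 = 14.06 nW.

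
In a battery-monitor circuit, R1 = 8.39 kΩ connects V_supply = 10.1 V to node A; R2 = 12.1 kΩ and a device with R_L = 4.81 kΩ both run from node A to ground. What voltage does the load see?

R2 ‖ R_L = (12.1 × 4.81)/(12.1 + 4.81) = 3.442 kΩ.
Voltage divider with the loaded lower leg: V_out = 10.1 × 3.442/(8.39 + 3.442) = 10.1 × 0.2909 = 2.938 V.
(Unloaded it would be 5.96 V; the load pulls it down.)

V_out ≈ 2.94 V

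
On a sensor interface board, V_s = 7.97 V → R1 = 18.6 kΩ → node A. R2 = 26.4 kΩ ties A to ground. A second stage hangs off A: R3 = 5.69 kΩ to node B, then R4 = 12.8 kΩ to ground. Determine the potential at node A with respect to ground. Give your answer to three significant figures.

The second stage (R3 + R4 = 18.49 kΩ) loads node A in parallel with R2.
Effective lower resistance at A: R2 ‖ 18.49 = 10.87 kΩ.
V_A = 7.97 × 10.87/(18.6 + 10.87) = 2.940 V.

V_A ≈ 2.94 V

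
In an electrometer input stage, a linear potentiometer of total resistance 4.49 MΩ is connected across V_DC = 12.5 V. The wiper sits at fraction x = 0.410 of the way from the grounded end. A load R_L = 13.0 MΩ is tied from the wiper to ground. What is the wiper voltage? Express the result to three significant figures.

V_out ≈ 4.73 V

Split the track: R_lower = x·R_p = 1.841 MΩ, R_upper = (1−x)·R_p = 2.649 MΩ.
(x·R_p) ‖ R_L = 1.613 MΩ.
Loaded-divider output: V_out = 12.5 × 0.3784 = 4.730 V.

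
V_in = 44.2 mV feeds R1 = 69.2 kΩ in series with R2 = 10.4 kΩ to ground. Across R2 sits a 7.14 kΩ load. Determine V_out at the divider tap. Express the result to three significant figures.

V_out ≈ 2.55 mV

The load sits in parallel with R2, giving an effective lower resistance R2' = R2·R_L/(R2+R_L) = 4.234 kΩ.
Now apply the divider: V_out = 44.2 × 0.05765 = 2.548 mV.
(Unloaded it would be 5.77 mV; the load pulls it down.)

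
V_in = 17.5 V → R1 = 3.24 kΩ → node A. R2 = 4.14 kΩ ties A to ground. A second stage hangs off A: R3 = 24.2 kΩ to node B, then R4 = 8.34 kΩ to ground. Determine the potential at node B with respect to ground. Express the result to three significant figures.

V_B ≈ 2.38 V

Looking into the second stage from A: R3 + R4 = 32.54 kΩ appears in parallel with R2.
R2 ‖ (R3+R4) = 3.673 kΩ.
V_A = 17.5 × 3.673/(3.24 + 3.673) = 9.298 V.
V_B = V_A × 0.2563 = 2.383 V.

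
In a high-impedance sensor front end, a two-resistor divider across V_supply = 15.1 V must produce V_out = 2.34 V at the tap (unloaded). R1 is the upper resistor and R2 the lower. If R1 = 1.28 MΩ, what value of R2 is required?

R2 ≈ 0.235 MΩ

The divider ratio is R2/(R1+R2) = 2.34/15.1 = 0.1550.
So R2 = R1 · V_out/(V_supply − V_out) = 1.28 × 2.34/(15.1 − 2.34) = 1.28 × 0.1834 = 0.2347 MΩ.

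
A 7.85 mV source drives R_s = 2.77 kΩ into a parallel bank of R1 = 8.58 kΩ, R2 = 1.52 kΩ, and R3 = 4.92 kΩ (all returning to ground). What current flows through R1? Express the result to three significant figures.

Parallel bank: R_p = 1/(1/8.58 + 1/1.52 + 1/4.92) = 1.023 kΩ.
V_A by voltage divider: V_A = 7.85 × 1.023/(2.77 + 1.023) = 2.117 mV.
Branch current I = V_A/R1 = 2.117/8.58 = 0.2467 µA.

I ≈ 0.247 µA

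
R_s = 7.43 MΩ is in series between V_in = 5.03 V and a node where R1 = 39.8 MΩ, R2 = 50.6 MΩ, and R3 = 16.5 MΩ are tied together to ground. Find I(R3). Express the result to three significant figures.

Equivalent of the parallel group: R_p = 9.479 MΩ.
V_A by voltage divider: V_A = 5.03 × 9.479/(7.43 + 9.479) = 2.820 V.
Branch current I = V_A/R3 = 2.820/16.5 = 0.1709 µA.

I ≈ 0.171 µA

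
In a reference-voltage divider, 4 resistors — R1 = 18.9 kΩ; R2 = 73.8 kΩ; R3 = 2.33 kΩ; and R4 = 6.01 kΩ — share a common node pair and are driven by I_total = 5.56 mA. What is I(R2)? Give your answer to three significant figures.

I ≈ 0.114 mA

ΣG = 1/18.9 + 1/73.8 + 1/2.33 + 1/6.01 = 0.6620.
Current divider: I(R2) = I_total · G_k/ΣG = 5.56 × (0.01355/0.6620) = 5.56 × 0.02047 = 0.1138 mA.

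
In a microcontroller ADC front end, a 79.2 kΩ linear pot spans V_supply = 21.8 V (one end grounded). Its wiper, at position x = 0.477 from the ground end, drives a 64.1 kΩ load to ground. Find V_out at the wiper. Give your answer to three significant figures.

V_out ≈ 7.95 V

Split the track: R_lower = x·R_p = 37.78 kΩ, R_upper = (1−x)·R_p = 41.42 kΩ.
Lower segment in parallel with the load: 37.78 ‖ 64.1 = 23.77 kΩ.
Then V_out = V_supply · 23.77/(41.42 + 23.77) = 7.949 V.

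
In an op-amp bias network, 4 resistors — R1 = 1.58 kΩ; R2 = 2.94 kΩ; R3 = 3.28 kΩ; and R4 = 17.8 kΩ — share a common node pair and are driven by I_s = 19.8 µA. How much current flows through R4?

I ≈ 0.834 µA

Total conductance ΣG = 1/1.58 + 1/2.94 + 1/3.28 + 1/17.8 = 1.334 (units of 1/kΩ).
Current divider: I(R4) = I_s · G_k/ΣG = 19.8 × (0.05618/1.334) = 19.8 × 0.04211 = 0.8338 µA.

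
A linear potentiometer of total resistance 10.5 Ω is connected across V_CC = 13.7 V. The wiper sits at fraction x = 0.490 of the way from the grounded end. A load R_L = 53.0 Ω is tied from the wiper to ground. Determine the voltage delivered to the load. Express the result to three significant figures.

V_out ≈ 6.40 V

The pot divides into 5.355 Ω above the wiper and 5.145 Ω below.
Lower segment in parallel with the load: 5.145 ‖ 53.0 = 4.690 Ω.
Loaded-divider output: V_out = 13.7 × 0.4669 = 6.396 V.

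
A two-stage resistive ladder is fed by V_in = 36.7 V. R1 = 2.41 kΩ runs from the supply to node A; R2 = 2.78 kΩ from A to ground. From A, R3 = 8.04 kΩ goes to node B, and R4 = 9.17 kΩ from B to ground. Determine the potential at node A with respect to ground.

V_A ≈ 18.3 V

Node A sees R2 in parallel with the series input of stage 2, R3 + R4 = 17.21 kΩ.
Effective lower resistance at A: R2 ‖ 17.21 = 2.393 kΩ.
So V_A = 36.7 × 0.4983 = 18.29 V.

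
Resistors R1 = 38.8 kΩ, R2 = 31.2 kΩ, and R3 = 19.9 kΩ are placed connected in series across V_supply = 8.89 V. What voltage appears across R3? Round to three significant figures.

ΣR = 38.8 + 31.2 + 19.9 = 89.90 kΩ.
V = V_supply · R/ΣR = 8.89 × 0.2214 = 1.968 V.

V ≈ 1.97 V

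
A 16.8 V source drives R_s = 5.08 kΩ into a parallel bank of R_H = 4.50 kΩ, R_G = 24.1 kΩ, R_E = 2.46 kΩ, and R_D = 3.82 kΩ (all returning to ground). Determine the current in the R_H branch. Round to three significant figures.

I ≈ 0.651 mA

Equivalent of the parallel group: R_p = 1.073 kΩ.
V_A = 16.8 × 1.073/6.153 = 2.930 V.
I(R_H) = V_A / R_H = 2.930/4.50 = 0.6510 mA.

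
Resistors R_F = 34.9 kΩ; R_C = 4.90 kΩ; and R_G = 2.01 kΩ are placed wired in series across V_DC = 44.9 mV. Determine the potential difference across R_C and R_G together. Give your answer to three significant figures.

V ≈ 7.42 mV

Total series resistance ΣR = 34.9 + 4.90 + 2.01 = 41.81 kΩ.
R_{R_C..R_G} = 4.90 + 2.01 = 6.910 kΩ.
Voltage divider: V = V_DC · (6.910 / 41.81) = 44.9 × 0.1653 = 7.421 mV.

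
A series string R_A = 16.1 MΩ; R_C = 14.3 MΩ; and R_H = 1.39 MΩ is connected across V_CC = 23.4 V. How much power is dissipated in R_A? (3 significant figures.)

P ≈ 8.72 µW

Series current I = V_CC/ΣR = 23.4/31.79 = 0.7361 µA.
V(R_A) = I·R = 11.85 V; P = V·I = 11.85 × 0.7361 = 8.723 µW.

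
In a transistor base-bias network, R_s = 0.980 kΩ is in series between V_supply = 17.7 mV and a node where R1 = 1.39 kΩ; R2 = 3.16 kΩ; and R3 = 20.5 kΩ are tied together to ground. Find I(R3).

I ≈ 0.419 µA

Parallel bank: R_p = 1/(1/1.39 + 1/3.16 + 1/20.5) = 0.9219 kΩ.
Node voltage V_A = V_supply · R_p/(R_s + R_p) = 17.7 × 0.4847 = 8.580 mV.
Branch current I = V_A/R3 = 8.580/20.5 = 0.4185 µA.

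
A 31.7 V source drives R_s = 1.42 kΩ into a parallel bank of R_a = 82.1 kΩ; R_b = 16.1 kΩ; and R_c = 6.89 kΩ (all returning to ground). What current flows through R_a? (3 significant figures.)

Parallel bank: R_p = 1/(1/82.1 + 1/16.1 + 1/6.89) = 4.557 kΩ.
V_A by voltage divider: V_A = 31.7 × 4.557/(1.42 + 4.557) = 24.17 V.
Branch current I = V_A/R_a = 24.17/82.1 = 0.2944 mA.
(Check via current divider: I_total = 5.303 mA; share G_k/ΣG = 0.05551 → same result.)

I ≈ 0.294 mA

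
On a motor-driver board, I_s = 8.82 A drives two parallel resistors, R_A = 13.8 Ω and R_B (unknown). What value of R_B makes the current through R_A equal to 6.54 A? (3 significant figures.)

R_B ≈ 39.6 Ω

Two-branch current divider: I_A = I_s · R_B/(R_A + R_B).
With f = 0.7415, R_B = R_A · f/(1−f) = 13.8 × 2.868 = 39.58 Ω.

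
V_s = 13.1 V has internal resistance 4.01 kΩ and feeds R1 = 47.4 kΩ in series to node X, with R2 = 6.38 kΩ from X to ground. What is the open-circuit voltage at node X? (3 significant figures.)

V_th ≈ 1.45 V

R1' = 4.01 + 47.4 = 51.41 kΩ (source resistance + R1).
V_th is the unloaded tap voltage: V_s · R2/(R1'+R2) = 13.1 × 0.1104 = 1.446 V.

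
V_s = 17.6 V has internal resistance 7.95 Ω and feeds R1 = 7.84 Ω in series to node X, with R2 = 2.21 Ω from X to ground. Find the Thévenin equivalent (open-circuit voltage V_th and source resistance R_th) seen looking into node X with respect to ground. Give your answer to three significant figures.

V_th ≈ 2.16 V, R_th ≈ 1.94 Ω

R1' = 7.95 + 7.84 = 15.79 Ω (source resistance + R1).
With X open, the divider is unloaded: V_th = 17.6 × 2.21/18.00 = 2.161 V.
Zeroing V_s shorts the top of R1' to ground, so R_th = R1' ‖ R2 = 1.939 Ω.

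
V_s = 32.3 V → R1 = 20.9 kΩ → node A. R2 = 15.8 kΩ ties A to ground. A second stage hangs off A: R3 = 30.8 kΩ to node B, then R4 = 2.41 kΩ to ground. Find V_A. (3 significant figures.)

The second stage (R3 + R4 = 33.21 kΩ) loads node A in parallel with R2.
R2 ‖ (R3+R4) = 10.71 kΩ.
First divider: V_A = V_s · 10.71/(20.9 + 10.71) = 10.94 V.

V_A ≈ 10.9 V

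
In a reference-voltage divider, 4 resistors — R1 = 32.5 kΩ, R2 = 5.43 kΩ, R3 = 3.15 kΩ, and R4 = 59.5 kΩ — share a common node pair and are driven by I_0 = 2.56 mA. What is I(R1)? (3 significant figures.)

I ≈ 0.143 mA

Total conductance ΣG = 1/32.5 + 1/5.43 + 1/3.15 + 1/59.5 = 0.5492 (units of 1/kΩ).
R1 takes the fraction G_k/ΣG = 0.03077/0.5492 = 0.05603, so I = 2.56 × 0.05603 = 0.1434 mA.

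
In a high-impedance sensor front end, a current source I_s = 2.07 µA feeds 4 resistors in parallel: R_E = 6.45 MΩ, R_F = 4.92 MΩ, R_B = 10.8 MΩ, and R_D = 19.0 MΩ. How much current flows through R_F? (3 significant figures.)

I ≈ 0.836 µA

Conductances: ΣG = 1/6.45 + 1/4.92 + 1/10.8 + 1/19.0 = 0.5035 (1/MΩ).
Current divider: I(R_F) = I_s · G_k/ΣG = 2.07 × (0.2033/0.5035) = 2.07 × 0.4037 = 0.8356 µA.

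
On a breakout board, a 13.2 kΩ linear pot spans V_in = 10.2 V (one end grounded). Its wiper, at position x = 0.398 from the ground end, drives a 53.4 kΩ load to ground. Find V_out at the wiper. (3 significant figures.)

V_out ≈ 3.83 V

Split the track: R_lower = x·R_p = 5.254 kΩ, R_upper = (1−x)·R_p = 7.946 kΩ.
Lower segment in parallel with the load: 5.254 ‖ 53.4 = 4.783 kΩ.
V_out = 10.2 × 4.783/(7.946 + 4.783) = 3.833 V.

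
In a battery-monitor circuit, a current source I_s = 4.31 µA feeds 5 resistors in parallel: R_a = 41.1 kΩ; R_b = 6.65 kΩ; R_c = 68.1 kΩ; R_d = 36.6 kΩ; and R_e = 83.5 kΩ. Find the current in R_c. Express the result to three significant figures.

Conductances: ΣG = 1/41.1 + 1/6.65 + 1/68.1 + 1/36.6 + 1/83.5 = 0.2287 (1/kΩ).
Current divider: I(R_c) = I_s · G_k/ΣG = 4.31 × (0.01468/0.2287) = 4.31 × 0.06421 = 0.2767 µA.

I ≈ 0.277 µA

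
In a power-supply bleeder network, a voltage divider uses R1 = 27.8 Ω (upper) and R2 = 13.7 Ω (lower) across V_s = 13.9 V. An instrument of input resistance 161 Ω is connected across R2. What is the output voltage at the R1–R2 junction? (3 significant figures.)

V_out ≈ 4.34 V

The load sits in parallel with R2, giving an effective lower resistance R2' = R2·R_L/(R2+R_L) = 12.63 Ω.
Voltage divider with the loaded lower leg: V_out = 13.9 × 12.63/(27.8 + 12.63) = 13.9 × 0.3123 = 4.341 V.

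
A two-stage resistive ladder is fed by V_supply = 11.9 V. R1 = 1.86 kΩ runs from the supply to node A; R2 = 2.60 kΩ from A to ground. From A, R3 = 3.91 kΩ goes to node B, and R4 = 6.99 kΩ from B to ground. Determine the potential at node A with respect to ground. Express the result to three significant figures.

V_A ≈ 6.31 V

Looking into the second stage from A: R3 + R4 = 10.90 kΩ appears in parallel with R2.
Effective lower resistance at A: R2 ‖ 10.90 = 2.099 kΩ.
First divider: V_A = V_supply · 2.099/(1.86 + 2.099) = 6.310 V.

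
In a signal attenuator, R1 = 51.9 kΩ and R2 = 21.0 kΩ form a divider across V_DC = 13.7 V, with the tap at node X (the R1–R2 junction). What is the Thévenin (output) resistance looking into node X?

R_th ≈ 15.0 kΩ

With V_DC suppressed (replaced by a short), R_th = R1 ‖ R2 = (51.90 × 21.0)/(51.90 + 21.0) = 14.95 kΩ.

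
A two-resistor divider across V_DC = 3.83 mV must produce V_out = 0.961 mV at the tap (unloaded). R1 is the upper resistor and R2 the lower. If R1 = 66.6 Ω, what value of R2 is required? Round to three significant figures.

Required fraction k = V_out/V_DC = 0.2509.
Rearranging, R2 = R1·k/(1−k) = 66.6 × 0.3350 = 22.31 Ω.

R2 ≈ 22.3 Ω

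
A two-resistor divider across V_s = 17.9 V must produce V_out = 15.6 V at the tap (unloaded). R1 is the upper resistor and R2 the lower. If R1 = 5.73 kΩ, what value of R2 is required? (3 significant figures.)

Required fraction k = V_out/V_s = 0.8715.
R2 = R1 · 0.8715/(1 − 0.8715) = 38.86 kΩ.

R2 ≈ 38.9 kΩ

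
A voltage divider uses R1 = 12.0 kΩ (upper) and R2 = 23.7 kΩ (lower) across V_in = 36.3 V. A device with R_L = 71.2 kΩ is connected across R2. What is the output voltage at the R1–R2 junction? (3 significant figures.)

V_out ≈ 21.7 V

The load sits in parallel with R2, giving an effective lower resistance R2' = R2·R_L/(R2+R_L) = 17.78 kΩ.
Now apply the divider: V_out = 36.3 × 0.5971 = 21.67 V.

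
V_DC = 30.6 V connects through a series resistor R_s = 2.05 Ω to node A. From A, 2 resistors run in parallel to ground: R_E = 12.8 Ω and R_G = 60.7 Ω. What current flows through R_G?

I ≈ 0.422 A

Parallel bank: R_p = 1/(1/12.8 + 1/60.7) = 10.57 Ω.
V_A by voltage divider: V_A = 30.6 × 10.57/(2.05 + 10.57) = 25.63 V.
Branch current I = V_A/R_G = 25.63/60.7 = 0.4222 A.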